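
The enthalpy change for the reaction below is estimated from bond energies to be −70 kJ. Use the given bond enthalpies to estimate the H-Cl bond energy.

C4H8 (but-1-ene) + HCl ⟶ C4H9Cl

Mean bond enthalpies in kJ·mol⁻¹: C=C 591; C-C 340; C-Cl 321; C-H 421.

D(H-Cl) ≈ 421 kJ/mol

Let D be the H-Cl bond energy.
Σ(broken) = 2×340 + 8×421 + 1×591 + 1×D = 4639 + D
Σ(formed) = 3×340 + 1×321 + 9×421 = 5130
ΔH = Σ(broken) − Σ(formed) = (4639 + D) − (5130) = −491 + D
Setting this equal to −70 kJ gives D = 421 kJ/mol.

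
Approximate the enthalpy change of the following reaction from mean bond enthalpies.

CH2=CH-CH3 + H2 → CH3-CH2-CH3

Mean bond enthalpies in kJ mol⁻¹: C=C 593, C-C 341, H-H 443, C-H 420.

ΔH ≈ −145 kJ

Bonds broken (reactants):
  C-C: 1 × 341 = 341
  C-H: 6 × 420 = 2520
  C=C: 1 × 593 = 593
  H-H: 1 × 443 = 443
  Σ(broken) = 3897 kJ
Bonds formed (products):
  C-C: 2 × 341 = 682
  C-H: 8 × 420 = 3360
  Σ(formed) = 4042 kJ
ΔH = Σ(broken) − Σ(formed) = 3897 − 4042 = −145 kJ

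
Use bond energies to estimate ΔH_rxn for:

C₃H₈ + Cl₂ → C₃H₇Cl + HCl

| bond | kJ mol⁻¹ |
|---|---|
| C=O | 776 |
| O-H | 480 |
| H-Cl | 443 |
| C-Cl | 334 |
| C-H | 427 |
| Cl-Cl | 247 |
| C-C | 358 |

ΔH ≈ −103 kJ

Bonds broken (reactants):
  C-C: 2 × 358 = 716
  C-H: 8 × 427 = 3416
  Cl-Cl: 1 × 247 = 247
  Σ(broken) = 4379 kJ
Bonds formed (products):
  C-C: 2 × 358 = 716
  C-Cl: 1 × 334 = 334
  C-H: 7 × 427 = 2989
  H-Cl: 1 × 443 = 443
  Σ(formed) = 4482 kJ
ΔH = Σ(broken) − Σ(formed) = 4379 − 4482 = −103 kJ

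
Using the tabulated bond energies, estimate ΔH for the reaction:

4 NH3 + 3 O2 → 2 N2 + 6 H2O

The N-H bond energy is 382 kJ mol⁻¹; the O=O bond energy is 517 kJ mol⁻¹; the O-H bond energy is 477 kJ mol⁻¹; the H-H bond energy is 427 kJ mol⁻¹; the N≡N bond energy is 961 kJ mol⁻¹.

ΔH ≈ −1511 kJ

Bonds broken (reactants):
  N-H: 12 × 382 = 4584
  O=O: 3 × 517 = 1551
  Σ(broken) = 6135 kJ
Bonds formed (products):
  N≡N: 2 × 961 = 1922
  O-H: 12 × 477 = 5724
  Σ(formed) = 7646 kJ
ΔH = Σ(broken) − Σ(formed) = 6135 − 7646 = −1511 kJ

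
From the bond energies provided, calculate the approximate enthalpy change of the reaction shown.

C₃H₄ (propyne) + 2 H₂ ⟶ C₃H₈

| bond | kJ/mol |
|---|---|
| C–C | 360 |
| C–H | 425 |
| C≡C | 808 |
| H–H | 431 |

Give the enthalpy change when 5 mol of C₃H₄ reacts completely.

Bonds broken (reactants):
  C≡C: 1 × 808 = 808
  C–C: 1 × 360 = 360
  C–H: 4 × 425 = 1700
  H–H: 2 × 431 = 862
  Σ(broken) = 3730 kJ
Bonds formed (products):
  C–C: 2 × 360 = 720
  C–H: 8 × 425 = 3400
  Σ(formed) = 4120 kJ
ΔH = Σ(broken) − Σ(formed) = 3730 − 4120 = −390 kJ
For 5× the reaction as written: 5 × (−390) = −1950 kJ

ΔH = −1950 kJ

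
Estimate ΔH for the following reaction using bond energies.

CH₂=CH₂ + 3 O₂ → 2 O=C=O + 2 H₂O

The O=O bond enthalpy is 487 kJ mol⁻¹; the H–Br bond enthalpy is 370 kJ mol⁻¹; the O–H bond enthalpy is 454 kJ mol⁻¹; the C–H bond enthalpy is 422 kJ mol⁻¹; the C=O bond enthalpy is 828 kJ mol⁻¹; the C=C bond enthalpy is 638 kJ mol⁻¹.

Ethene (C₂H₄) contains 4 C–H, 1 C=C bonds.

Bonds broken (reactants):
  C–H: 4 × 422 = 1688
  C=C: 1 × 638 = 638
  O=O: 3 × 487 = 1461
  Σ(broken) = 3787 kJ
Bonds formed (products):
  C=O: 4 × 828 = 3312
  O–H: 4 × 454 = 1816
  Σ(formed) = 5128 kJ
ΔH = Σ(broken) − Σ(formed) = 3787 − 5128 = −1341 kJ

ΔH ≈ −1341 kJ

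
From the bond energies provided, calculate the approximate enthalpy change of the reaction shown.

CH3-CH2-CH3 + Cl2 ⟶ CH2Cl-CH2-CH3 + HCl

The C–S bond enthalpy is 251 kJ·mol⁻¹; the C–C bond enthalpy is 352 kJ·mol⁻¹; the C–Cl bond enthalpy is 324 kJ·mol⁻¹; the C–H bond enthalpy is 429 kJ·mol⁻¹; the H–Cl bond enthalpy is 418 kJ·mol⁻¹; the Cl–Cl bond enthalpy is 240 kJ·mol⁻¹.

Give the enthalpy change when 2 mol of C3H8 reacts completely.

Bonds broken (reactants):
  C–C: 2 × 352 = 704
  C–H: 8 × 429 = 3432
  Cl–Cl: 1 × 240 = 240
  Σ(broken) = 4376 kJ
Bonds formed (products):
  C–C: 2 × 352 = 704
  C–Cl: 1 × 324 = 324
  C–H: 7 × 429 = 3003
  H–Cl: 1 × 418 = 418
  Σ(formed) = 4449 kJ
ΔH = Σ(broken) − Σ(formed) = 4376 − 4449 = −73 kJ
For 2× the reaction as written: 2 × (−73) = −146 kJ

ΔH = −146 kJ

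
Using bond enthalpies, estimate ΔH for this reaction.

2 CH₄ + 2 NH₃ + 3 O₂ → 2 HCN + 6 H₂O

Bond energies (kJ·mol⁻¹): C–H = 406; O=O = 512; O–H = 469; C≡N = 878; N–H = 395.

ΔH ≈ −1042 kJ

Bonds broken (reactants):
  C–H: 8 × 406 = 3248
  N–H: 6 × 395 = 2370
  O=O: 3 × 512 = 1536
  Σ(broken) = 7154 kJ
Bonds formed (products):
  C≡N: 2 × 878 = 1756
  C–H: 2 × 406 = 812
  O–H: 12 × 469 = 5628
  Σ(formed) = 8196 kJ
ΔH = Σ(broken) − Σ(formed) = 7154 − 8196 = −1042 kJ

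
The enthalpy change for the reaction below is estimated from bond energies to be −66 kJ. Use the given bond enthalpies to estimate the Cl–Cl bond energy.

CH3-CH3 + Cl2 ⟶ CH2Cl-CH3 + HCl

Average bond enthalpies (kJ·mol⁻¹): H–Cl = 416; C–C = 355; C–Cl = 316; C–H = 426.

D(Cl–Cl) ≈ 240 kJ/mol

Let D be the Cl–Cl bond energy.
Σ(broken) = 1×355 + 6×426 + 1×D = 2911 + D
Σ(formed) = 1×355 + 1×316 + 5×426 + 1×416 = 3217
ΔH = Σ(broken) − Σ(formed) = (2911 + D) − (3217) = −306 + D
Setting this equal to −66 kJ gives D = 240 kJ/mol.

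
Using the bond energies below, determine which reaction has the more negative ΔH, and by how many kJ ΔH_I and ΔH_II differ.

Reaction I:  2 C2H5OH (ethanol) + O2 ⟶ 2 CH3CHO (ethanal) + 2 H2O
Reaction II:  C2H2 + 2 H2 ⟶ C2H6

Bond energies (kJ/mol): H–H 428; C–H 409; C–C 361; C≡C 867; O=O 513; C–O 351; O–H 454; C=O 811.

Reaction I:
  Bonds broken (reactants):
    C–C: 2 × 361 = 722
    C–H: 10 × 409 = 4090
    C–O: 2 × 351 = 702
    O–H: 2 × 454 = 908
    O=O: 1 × 513 = 513
    Σ(broken) = 6935 kJ
  Bonds formed (products):
    C–C: 2 × 361 = 722
    C–H: 8 × 409 = 3272
    C=O: 2 × 811 = 1622
    O–H: 4 × 454 = 1816
    Σ(formed) = 7432 kJ
  ΔH_I = 6935 − 7432 = −497 kJ
Reaction II:
  Bonds broken (reactants):
    C≡C: 1 × 867 = 867
    C–H: 2 × 409 = 818
    H–H: 2 × 428 = 856
    Σ(broken) = 2541 kJ
  Bonds formed (products):
    C–C: 1 × 361 = 361
    C–H: 6 × 409 = 2454
    Σ(formed) = 2815 kJ
  ΔH_II = 2541 − 2815 = −274 kJ
ΔH_I − ΔH_II = −223 kJ, so reaction I has the more negative ΔH; |ΔH_I − ΔH_II| = 223 kJ.

Reaction I, by 223 kJ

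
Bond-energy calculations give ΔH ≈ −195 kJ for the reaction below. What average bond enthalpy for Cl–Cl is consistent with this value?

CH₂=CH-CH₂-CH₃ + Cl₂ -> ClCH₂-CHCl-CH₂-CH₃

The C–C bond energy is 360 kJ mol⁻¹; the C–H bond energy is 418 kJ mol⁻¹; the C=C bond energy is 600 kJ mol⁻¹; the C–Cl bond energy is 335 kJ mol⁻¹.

Let D be the Cl–Cl bond energy.
Σ(broken) = 2×360 + 8×418 + 1×600 + 1×D = 4664 + D
Σ(formed) = 3×360 + 2×335 + 8×418 = 5094
ΔH = Σ(broken) − Σ(formed) = (4664 + D) − (5094) = −430 + D
Setting this equal to −195 kJ gives D = 235 kJ/mol.

D(Cl–Cl) ≈ 235 kJ/mol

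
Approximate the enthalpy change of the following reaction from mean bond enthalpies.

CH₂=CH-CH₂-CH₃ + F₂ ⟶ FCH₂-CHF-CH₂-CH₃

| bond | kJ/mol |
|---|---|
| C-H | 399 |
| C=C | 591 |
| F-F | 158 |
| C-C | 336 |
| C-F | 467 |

Bonds broken (reactants):
  C-C: 2 × 336 = 672
  C-H: 8 × 399 = 3192
  C=C: 1 × 591 = 591
  F-F: 1 × 158 = 158
  Σ(broken) = 4613 kJ
Bonds formed (products):
  C-C: 3 × 336 = 1008
  C-F: 2 × 467 = 934
  C-H: 8 × 399 = 3192
  Σ(formed) = 5134 kJ
ΔH = Σ(broken) − Σ(formed) = 4613 − 5134 = −521 kJ

ΔH ≈ −521 kJ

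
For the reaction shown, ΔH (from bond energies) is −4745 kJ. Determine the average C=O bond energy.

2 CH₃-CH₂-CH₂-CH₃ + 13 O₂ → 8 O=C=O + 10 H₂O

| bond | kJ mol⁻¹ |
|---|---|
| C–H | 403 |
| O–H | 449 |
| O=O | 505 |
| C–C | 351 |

Let D be the C=O bond energy.
Σ(broken) = 6×351 + 20×403 + 13×505 = 16731
Σ(formed) = 16×D + 20×449 = 8980 + 16D
ΔH = Σ(broken) − Σ(formed) = (16731) − (8980 + 16D) = +7751 − 16D
Setting this equal to −4745 kJ gives 16D = 12496, so D = 781 kJ/mol.

D(C=O) ≈ 781 kJ/mol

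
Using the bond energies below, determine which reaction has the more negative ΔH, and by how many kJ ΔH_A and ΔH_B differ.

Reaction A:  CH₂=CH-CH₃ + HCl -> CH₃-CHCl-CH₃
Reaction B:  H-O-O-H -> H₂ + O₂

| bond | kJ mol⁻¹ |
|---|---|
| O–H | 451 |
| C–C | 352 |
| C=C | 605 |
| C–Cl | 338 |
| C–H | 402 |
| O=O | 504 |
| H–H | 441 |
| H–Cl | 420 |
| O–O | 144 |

Reaction A, by 168 kJ

Reaction A:
  Bonds broken (reactants):
    C–C: 1 × 352 = 352
    C–H: 6 × 402 = 2412
    C=C: 1 × 605 = 605
    H–Cl: 1 × 420 = 420
    Σ(broken) = 3789 kJ
  Bonds formed (products):
    C–C: 2 × 352 = 704
    C–Cl: 1 × 338 = 338
    C–H: 7 × 402 = 2814
    Σ(formed) = 3856 kJ
  ΔH_A = 3789 − 3856 = −67 kJ
Reaction B:
  Bonds broken (reactants):
    O–H: 2 × 451 = 902
    O–O: 1 × 144 = 144
    Σ(broken) = 1046 kJ
  Bonds formed (products):
    H–H: 1 × 441 = 441
    O=O: 1 × 504 = 504
    Σ(formed) = 945 kJ
  ΔH_B = 1046 − 945 = +101 kJ
ΔH_A − ΔH_B = −168 kJ, so reaction A has the more negative ΔH; |ΔH_A − ΔH_B| = 168 kJ.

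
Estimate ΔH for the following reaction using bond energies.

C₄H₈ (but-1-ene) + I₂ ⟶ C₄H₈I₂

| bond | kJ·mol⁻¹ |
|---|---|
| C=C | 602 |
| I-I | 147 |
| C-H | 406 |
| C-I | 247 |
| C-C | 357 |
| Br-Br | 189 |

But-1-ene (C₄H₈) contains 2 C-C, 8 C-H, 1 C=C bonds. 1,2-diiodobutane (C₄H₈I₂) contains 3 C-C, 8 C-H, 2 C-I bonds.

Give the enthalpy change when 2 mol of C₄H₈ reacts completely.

Bonds broken (reactants):
  C-C: 2 × 357 = 714
  C-H: 8 × 406 = 3248
  C=C: 1 × 602 = 602
  I-I: 1 × 147 = 147
  Σ(broken) = 4711 kJ
Bonds formed (products):
  C-C: 3 × 357 = 1071
  C-H: 8 × 406 = 3248
  C-I: 2 × 247 = 494
  Σ(formed) = 4813 kJ
ΔH = Σ(broken) − Σ(formed) = 4711 − 4813 = −102 kJ
For 2× the reaction as written: 2 × (−102) = −204 kJ

ΔH = −204 kJ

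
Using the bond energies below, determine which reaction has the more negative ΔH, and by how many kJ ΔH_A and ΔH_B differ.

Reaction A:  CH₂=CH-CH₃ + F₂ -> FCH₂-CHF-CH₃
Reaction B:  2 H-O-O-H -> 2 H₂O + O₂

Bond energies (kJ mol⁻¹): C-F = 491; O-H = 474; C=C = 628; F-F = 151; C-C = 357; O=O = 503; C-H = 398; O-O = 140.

Reaction A, by 337 kJ

Reaction A:
  Bonds broken (reactants):
    C-C: 1 × 357 = 357
    C-H: 6 × 398 = 2388
    C=C: 1 × 628 = 628
    F-F: 1 × 151 = 151
    Σ(broken) = 3524 kJ
  Bonds formed (products):
    C-C: 2 × 357 = 714
    C-F: 2 × 491 = 982
    C-H: 6 × 398 = 2388
    Σ(formed) = 4084 kJ
  ΔH_A = 3524 − 4084 = −560 kJ
Reaction B:
  Bonds broken (reactants):
    O-H: 4 × 474 = 1896
    O-O: 2 × 140 = 280
    Σ(broken) = 2176 kJ
  Bonds formed (products):
    O-H: 4 × 474 = 1896
    O=O: 1 × 503 = 503
    Σ(formed) = 2399 kJ
  ΔH_B = 2176 − 2399 = −223 kJ
ΔH_A − ΔH_B = −337 kJ, so reaction A has the more negative ΔH; |ΔH_A − ΔH_B| = 337 kJ.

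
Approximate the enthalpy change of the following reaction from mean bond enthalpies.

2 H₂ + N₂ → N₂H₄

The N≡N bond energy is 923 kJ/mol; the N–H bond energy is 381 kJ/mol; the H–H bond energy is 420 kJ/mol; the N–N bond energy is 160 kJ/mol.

Bonds broken (reactants):
  H–H: 2 × 420 = 840
  N≡N: 1 × 923 = 923
  Σ(broken) = 1763 kJ
Bonds formed (products):
  N–H: 4 × 381 = 1524
  N–N: 1 × 160 = 160
  Σ(formed) = 1684 kJ
ΔH = Σ(broken) − Σ(formed) = 1763 − 1684 = +79 kJ

ΔH ≈ +79 kJ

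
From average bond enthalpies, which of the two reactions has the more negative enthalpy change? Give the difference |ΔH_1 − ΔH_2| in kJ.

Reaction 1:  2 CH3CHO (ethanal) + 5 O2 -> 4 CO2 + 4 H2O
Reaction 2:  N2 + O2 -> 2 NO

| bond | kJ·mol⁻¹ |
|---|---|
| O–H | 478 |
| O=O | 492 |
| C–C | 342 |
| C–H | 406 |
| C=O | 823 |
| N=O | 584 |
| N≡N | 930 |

Reaction 1:
  Bonds broken (reactants):
    C–C: 2 × 342 = 684
    C–H: 8 × 406 = 3248
    C=O: 2 × 823 = 1646
    O=O: 5 × 492 = 2460
    Σ(broken) = 8038 kJ
  Bonds formed (products):
    C=O: 8 × 823 = 6584
    O–H: 8 × 478 = 3824
    Σ(formed) = 10408 kJ
  ΔH_1 = 8038 − 10408 = −2370 kJ
Reaction 2:
  Bonds broken (reactants):
    N≡N: 1 × 930 = 930
    O=O: 1 × 492 = 492
    Σ(broken) = 1422 kJ
  Bonds formed (products):
    N=O: 2 × 584 = 1168
    Σ(formed) = 1168 kJ
  ΔH_2 = 1422 − 1168 = +254 kJ
ΔH_1 − ΔH_2 = −2624 kJ, so reaction 1 has the more negative ΔH; |ΔH_1 − ΔH_2| = 2624 kJ.

Reaction 1, by 2624 kJ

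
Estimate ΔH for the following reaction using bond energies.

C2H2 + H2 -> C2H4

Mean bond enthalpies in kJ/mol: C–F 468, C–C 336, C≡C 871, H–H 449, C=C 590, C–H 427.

Bonds broken (reactants):
  C≡C: 1 × 871 = 871
  C–H: 2 × 427 = 854
  H–H: 1 × 449 = 449
  Σ(broken) = 2174 kJ
Bonds formed (products):
  C–H: 4 × 427 = 1708
  C=C: 1 × 590 = 590
  Σ(formed) = 2298 kJ
ΔH = Σ(broken) − Σ(formed) = 2174 − 2298 = −124 kJ

ΔH ≈ −124 kJ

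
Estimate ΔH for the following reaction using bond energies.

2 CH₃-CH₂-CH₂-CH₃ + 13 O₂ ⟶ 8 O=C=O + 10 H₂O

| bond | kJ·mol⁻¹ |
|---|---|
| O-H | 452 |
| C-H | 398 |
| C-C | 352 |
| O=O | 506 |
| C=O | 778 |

ΔH ≈ −4838 kJ

Bonds broken (reactants):
  C-C: 6 × 352 = 2112
  C-H: 20 × 398 = 7960
  O=O: 13 × 506 = 6578
  Σ(broken) = 16650 kJ
Bonds formed (products):
  C=O: 16 × 778 = 12448
  O-H: 20 × 452 = 9040
  Σ(formed) = 21488 kJ
ΔH = Σ(broken) − Σ(formed) = 16650 − 21488 = −4838 kJ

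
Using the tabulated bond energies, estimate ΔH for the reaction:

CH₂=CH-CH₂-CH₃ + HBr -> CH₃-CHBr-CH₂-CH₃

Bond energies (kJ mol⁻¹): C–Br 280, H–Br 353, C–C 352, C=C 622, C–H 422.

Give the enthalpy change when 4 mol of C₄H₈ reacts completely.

Bonds broken (reactants):
  C–C: 2 × 352 = 704
  C–H: 8 × 422 = 3376
  C=C: 1 × 622 = 622
  H–Br: 1 × 353 = 353
  Σ(broken) = 5055 kJ
Bonds formed (products):
  C–Br: 1 × 280 = 280
  C–C: 3 × 352 = 1056
  C–H: 9 × 422 = 3798
  Σ(formed) = 5134 kJ
ΔH = Σ(broken) − Σ(formed) = 5055 − 5134 = −79 kJ
For 4× the reaction as written: 4 × (−79) = −316 kJ

ΔH = −316 kJ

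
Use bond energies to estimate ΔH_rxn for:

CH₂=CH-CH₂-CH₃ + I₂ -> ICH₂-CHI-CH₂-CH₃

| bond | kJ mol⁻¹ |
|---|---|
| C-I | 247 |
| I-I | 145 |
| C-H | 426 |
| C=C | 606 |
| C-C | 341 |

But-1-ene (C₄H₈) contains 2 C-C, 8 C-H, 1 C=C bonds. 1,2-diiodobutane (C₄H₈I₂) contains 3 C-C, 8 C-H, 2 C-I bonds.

Bonds broken (reactants):
  C-C: 2 × 341 = 682
  C-H: 8 × 426 = 3408
  C=C: 1 × 606 = 606
  I-I: 1 × 145 = 145
  Σ(broken) = 4841 kJ
Bonds formed (products):
  C-C: 3 × 341 = 1023
  C-H: 8 × 426 = 3408
  C-I: 2 × 247 = 494
  Σ(formed) = 4925 kJ
ΔH = Σ(broken) − Σ(formed) = 4841 − 4925 = −84 kJ

ΔH ≈ −84 kJ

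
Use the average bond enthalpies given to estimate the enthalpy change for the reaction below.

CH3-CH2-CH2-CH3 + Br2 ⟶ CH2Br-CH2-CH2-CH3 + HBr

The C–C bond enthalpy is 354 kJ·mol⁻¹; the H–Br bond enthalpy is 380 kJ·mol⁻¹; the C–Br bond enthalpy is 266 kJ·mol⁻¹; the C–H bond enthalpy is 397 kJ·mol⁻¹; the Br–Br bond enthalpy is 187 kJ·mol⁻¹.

Bonds broken (reactants):
  Br–Br: 1 × 187 = 187
  C–C: 3 × 354 = 1062
  C–H: 10 × 397 = 3970
  Σ(broken) = 5219 kJ
Bonds formed (products):
  C–Br: 1 × 266 = 266
  C–C: 3 × 354 = 1062
  C–H: 9 × 397 = 3573
  H–Br: 1 × 380 = 380
  Σ(formed) = 5281 kJ
ΔH = Σ(broken) − Σ(formed) = 5219 − 5281 = −62 kJ

ΔH ≈ −62 kJ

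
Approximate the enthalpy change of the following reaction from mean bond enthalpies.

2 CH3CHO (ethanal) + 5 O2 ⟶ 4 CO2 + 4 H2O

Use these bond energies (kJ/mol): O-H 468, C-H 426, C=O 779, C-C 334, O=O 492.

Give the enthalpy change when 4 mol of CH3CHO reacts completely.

ΔH = −3764 kJ

Bonds broken (reactants):
  C-C: 2 × 334 = 668
  C-H: 8 × 426 = 3408
  C=O: 2 × 779 = 1558
  O=O: 5 × 492 = 2460
  Σ(broken) = 8094 kJ
Bonds formed (products):
  C=O: 8 × 779 = 6232
  O-H: 8 × 468 = 3744
  Σ(formed) = 9976 kJ
ΔH = Σ(broken) − Σ(formed) = 8094 − 9976 = −1882 kJ
For 2× the reaction as written: 2 × (−1882) = −3764 kJ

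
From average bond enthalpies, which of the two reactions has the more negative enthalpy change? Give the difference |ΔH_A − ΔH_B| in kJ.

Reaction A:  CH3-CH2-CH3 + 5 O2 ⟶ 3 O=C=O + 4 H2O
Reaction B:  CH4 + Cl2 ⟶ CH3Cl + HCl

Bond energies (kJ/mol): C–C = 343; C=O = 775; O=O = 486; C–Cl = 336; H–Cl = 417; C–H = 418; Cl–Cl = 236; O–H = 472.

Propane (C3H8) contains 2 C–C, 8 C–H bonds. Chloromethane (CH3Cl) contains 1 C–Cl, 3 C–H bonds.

Reaction A:
  Bonds broken (reactants):
    C–C: 2 × 343 = 686
    C–H: 8 × 418 = 3344
    O=O: 5 × 486 = 2430
    Σ(broken) = 6460 kJ
  Bonds formed (products):
    C=O: 6 × 775 = 4650
    O–H: 8 × 472 = 3776
    Σ(formed) = 8426 kJ
  ΔH_A = 6460 − 8426 = −1966 kJ
Reaction B:
  Bonds broken (reactants):
    C–H: 4 × 418 = 1672
    Cl–Cl: 1 × 236 = 236
    Σ(broken) = 1908 kJ
  Bonds formed (products):
    C–Cl: 1 × 336 = 336
    C–H: 3 × 418 = 1254
    H–Cl: 1 × 417 = 417
    Σ(formed) = 2007 kJ
  ΔH_B = 1908 − 2007 = −99 kJ
ΔH_A − ΔH_B = −1867 kJ, so reaction A has the more negative ΔH; |ΔH_A − ΔH_B| = 1867 kJ.

Reaction A, by 1867 kJ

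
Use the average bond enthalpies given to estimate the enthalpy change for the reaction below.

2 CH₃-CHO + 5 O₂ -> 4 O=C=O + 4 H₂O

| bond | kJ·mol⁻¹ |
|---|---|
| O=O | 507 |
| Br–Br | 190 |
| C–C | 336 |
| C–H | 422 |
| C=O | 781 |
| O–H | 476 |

ΔH ≈ −1911 kJ

Bonds broken (reactants):
  C–C: 2 × 336 = 672
  C–H: 8 × 422 = 3376
  C=O: 2 × 781 = 1562
  O=O: 5 × 507 = 2535
  Σ(broken) = 8145 kJ
Bonds formed (products):
  C=O: 8 × 781 = 6248
  O–H: 8 × 476 = 3808
  Σ(formed) = 10056 kJ
ΔH = Σ(broken) − Σ(formed) = 8145 − 10056 = −1911 kJ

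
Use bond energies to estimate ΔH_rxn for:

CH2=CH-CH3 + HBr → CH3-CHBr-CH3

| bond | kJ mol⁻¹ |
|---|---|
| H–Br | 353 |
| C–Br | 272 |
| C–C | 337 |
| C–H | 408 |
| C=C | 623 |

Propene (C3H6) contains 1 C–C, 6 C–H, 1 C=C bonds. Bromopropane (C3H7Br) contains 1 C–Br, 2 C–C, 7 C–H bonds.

Bonds broken (reactants):
  C–C: 1 × 337 = 337
  C–H: 6 × 408 = 2448
  C=C: 1 × 623 = 623
  H–Br: 1 × 353 = 353
  Σ(broken) = 3761 kJ
Bonds formed (products):
  C–Br: 1 × 272 = 272
  C–C: 2 × 337 = 674
  C–H: 7 × 408 = 2856
  Σ(formed) = 3802 kJ
ΔH = Σ(broken) − Σ(formed) = 3761 − 3802 = −41 kJ

ΔH ≈ −41 kJ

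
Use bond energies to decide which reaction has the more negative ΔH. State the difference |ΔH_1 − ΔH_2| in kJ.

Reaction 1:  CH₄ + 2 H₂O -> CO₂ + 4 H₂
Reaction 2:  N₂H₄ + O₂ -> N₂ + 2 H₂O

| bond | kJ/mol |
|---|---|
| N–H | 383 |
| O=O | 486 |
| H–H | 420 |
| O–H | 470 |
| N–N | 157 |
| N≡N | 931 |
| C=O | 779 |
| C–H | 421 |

Reaction 2, by 962 kJ

Reaction 1:
  Bonds broken (reactants):
    C–H: 4 × 421 = 1684
    O–H: 4 × 470 = 1880
    Σ(broken) = 3564 kJ
  Bonds formed (products):
    C=O: 2 × 779 = 1558
    H–H: 4 × 420 = 1680
    Σ(formed) = 3238 kJ
  ΔH_1 = 3564 − 3238 = +326 kJ
Reaction 2:
  Bonds broken (reactants):
    N–H: 4 × 383 = 1532
    N–N: 1 × 157 = 157
    O=O: 1 × 486 = 486
    Σ(broken) = 2175 kJ
  Bonds formed (products):
    N≡N: 1 × 931 = 931
    O–H: 4 × 470 = 1880
    Σ(formed) = 2811 kJ
  ΔH_2 = 2175 − 2811 = −636 kJ
ΔH_1 − ΔH_2 = +962 kJ, so reaction 2 has the more negative ΔH; |ΔH_1 − ΔH_2| = 962 kJ.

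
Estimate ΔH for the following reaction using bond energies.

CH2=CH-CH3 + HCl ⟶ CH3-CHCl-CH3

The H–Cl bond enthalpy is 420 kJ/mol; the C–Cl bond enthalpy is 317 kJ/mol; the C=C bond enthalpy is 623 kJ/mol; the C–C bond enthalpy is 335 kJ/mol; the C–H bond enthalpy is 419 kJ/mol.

ΔH ≈ −28 kJ

Bonds broken (reactants):
  C–C: 1 × 335 = 335
  C–H: 6 × 419 = 2514
  C=C: 1 × 623 = 623
  H–Cl: 1 × 420 = 420
  Σ(broken) = 3892 kJ
Bonds formed (products):
  C–C: 2 × 335 = 670
  C–Cl: 1 × 317 = 317
  C–H: 7 × 419 = 2933
  Σ(formed) = 3920 kJ
ΔH = Σ(broken) − Σ(formed) = 3892 − 3920 = −28 kJ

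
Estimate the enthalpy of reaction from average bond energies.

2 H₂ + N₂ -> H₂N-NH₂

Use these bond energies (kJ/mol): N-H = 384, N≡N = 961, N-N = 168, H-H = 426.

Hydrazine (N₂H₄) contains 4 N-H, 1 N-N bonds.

Bonds broken (reactants):
  H-H: 2 × 426 = 852
  N≡N: 1 × 961 = 961
  Σ(broken) = 1813 kJ
Bonds formed (products):
  N-H: 4 × 384 = 1536
  N-N: 1 × 168 = 168
  Σ(formed) = 1704 kJ
ΔH = Σ(broken) − Σ(formed) = 1813 − 1704 = +109 kJ

ΔH ≈ +109 kJ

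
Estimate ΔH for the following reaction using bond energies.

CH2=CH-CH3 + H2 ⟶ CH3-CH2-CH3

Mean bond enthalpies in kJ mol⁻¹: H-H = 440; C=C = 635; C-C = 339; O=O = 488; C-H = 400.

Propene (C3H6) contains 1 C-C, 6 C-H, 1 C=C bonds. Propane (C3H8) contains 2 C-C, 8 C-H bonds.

Bonds broken (reactants):
  C-C: 1 × 339 = 339
  C-H: 6 × 400 = 2400
  C=C: 1 × 635 = 635
  H-H: 1 × 440 = 440
  Σ(broken) = 3814 kJ
Bonds formed (products):
  C-C: 2 × 339 = 678
  C-H: 8 × 400 = 3200
  Σ(formed) = 3878 kJ
ΔH = Σ(broken) − Σ(formed) = 3814 − 3878 = −64 kJ

ΔH ≈ −64 kJ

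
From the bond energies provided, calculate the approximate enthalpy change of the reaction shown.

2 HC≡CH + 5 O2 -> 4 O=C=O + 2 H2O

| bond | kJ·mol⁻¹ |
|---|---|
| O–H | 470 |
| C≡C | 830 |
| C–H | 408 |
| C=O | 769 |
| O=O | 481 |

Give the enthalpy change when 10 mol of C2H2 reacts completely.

ΔH = −11675 kJ

Bonds broken (reactants):
  C≡C: 2 × 830 = 1660
  C–H: 4 × 408 = 1632
  O=O: 5 × 481 = 2405
  Σ(broken) = 5697 kJ
Bonds formed (products):
  C=O: 8 × 769 = 6152
  O–H: 4 × 470 = 1880
  Σ(formed) = 8032 kJ
ΔH = Σ(broken) − Σ(formed) = 5697 − 8032 = −2335 kJ
For 5× the reaction as written: 5 × (−2335) = −11675 kJ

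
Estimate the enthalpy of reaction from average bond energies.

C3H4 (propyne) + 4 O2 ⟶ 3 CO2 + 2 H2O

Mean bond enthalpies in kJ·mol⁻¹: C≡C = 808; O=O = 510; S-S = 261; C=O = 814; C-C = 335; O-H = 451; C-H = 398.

ΔH ≈ −1913 kJ

Bonds broken (reactants):
  C≡C: 1 × 808 = 808
  C-C: 1 × 335 = 335
  C-H: 4 × 398 = 1592
  O=O: 4 × 510 = 2040
  Σ(broken) = 4775 kJ
Bonds formed (products):
  C=O: 6 × 814 = 4884
  O-H: 4 × 451 = 1804
  Σ(formed) = 6688 kJ
ΔH = Σ(broken) − Σ(formed) = 4775 − 6688 = −1913 kJ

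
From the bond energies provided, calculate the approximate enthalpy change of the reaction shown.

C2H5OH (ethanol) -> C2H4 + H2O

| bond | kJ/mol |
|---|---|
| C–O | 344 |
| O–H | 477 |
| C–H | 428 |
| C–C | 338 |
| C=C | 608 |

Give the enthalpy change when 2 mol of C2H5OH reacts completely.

ΔH = +50 kJ

Bonds broken (reactants):
  C–C: 1 × 338 = 338
  C–H: 5 × 428 = 2140
  C–O: 1 × 344 = 344
  O–H: 1 × 477 = 477
  Σ(broken) = 3299 kJ
Bonds formed (products):
  C–H: 4 × 428 = 1712
  C=C: 1 × 608 = 608
  O–H: 2 × 477 = 954
  Σ(formed) = 3274 kJ
ΔH = Σ(broken) − Σ(formed) = 3299 − 3274 = +25 kJ
For 2× the reaction as written: 2 × (+25) = +50 kJ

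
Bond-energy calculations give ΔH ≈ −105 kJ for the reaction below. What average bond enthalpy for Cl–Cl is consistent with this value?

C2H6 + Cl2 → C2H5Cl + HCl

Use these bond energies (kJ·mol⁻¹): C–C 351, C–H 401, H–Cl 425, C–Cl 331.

Let D be the Cl–Cl bond energy.
Σ(broken) = 1×351 + 6×401 + 1×D = 2757 + D
Σ(formed) = 1×351 + 1×331 + 5×401 + 1×425 = 3112
ΔH = Σ(broken) − Σ(formed) = (2757 + D) − (3112) = −355 + D
Setting this equal to −105 kJ gives D = 250 kJ/mol.

D(Cl–Cl) ≈ 250 kJ/mol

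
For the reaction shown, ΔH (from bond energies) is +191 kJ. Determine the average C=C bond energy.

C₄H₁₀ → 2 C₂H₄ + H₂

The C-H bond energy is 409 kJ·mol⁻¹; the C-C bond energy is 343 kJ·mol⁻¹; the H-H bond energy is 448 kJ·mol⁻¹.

D(C=C) ≈ 604 kJ/mol

Let D be the C=C bond energy.
Σ(broken) = 3×343 + 10×409 = 5119
Σ(formed) = 8×409 + 2×D + 1×448 = 3720 + 2D
ΔH = Σ(broken) − Σ(formed) = (5119) − (3720 + 2D) = +1399 − 2D
Setting this equal to +191 kJ gives 2D = 1208, so D = 604 kJ/mol.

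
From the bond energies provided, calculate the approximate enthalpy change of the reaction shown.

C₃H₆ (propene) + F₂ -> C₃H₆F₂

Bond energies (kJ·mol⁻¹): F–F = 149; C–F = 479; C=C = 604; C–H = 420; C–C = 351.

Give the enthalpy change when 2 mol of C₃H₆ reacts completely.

Bonds broken (reactants):
  C–C: 1 × 351 = 351
  C–H: 6 × 420 = 2520
  C=C: 1 × 604 = 604
  F–F: 1 × 149 = 149
  Σ(broken) = 3624 kJ
Bonds formed (products):
  C–C: 2 × 351 = 702
  C–F: 2 × 479 = 958
  C–H: 6 × 420 = 2520
  Σ(formed) = 4180 kJ
ΔH = Σ(broken) − Σ(formed) = 3624 − 4180 = −556 kJ
For 2× the reaction as written: 2 × (−556) = −1112 kJ

ΔH = −1112 kJ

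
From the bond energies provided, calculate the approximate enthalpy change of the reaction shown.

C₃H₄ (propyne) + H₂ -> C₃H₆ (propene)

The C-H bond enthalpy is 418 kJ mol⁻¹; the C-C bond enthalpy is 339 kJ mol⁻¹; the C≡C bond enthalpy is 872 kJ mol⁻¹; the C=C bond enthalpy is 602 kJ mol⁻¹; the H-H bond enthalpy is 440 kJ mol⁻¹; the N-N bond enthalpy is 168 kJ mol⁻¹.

Bonds broken (reactants):
  C≡C: 1 × 872 = 872
  C-C: 1 × 339 = 339
  C-H: 4 × 418 = 1672
  H-H: 1 × 440 = 440
  Σ(broken) = 3323 kJ
Bonds formed (products):
  C-C: 1 × 339 = 339
  C-H: 6 × 418 = 2508
  C=C: 1 × 602 = 602
  Σ(formed) = 3449 kJ
ΔH = Σ(broken) − Σ(formed) = 3323 − 3449 = −126 kJ

ΔH ≈ −126 kJ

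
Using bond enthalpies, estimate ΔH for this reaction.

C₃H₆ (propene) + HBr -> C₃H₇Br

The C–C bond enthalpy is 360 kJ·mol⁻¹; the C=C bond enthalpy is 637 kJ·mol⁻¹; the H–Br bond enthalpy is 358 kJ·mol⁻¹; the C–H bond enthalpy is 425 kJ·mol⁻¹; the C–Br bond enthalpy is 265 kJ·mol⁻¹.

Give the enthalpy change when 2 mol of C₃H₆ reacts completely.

ΔH = −110 kJ

Bonds broken (reactants):
  C–C: 1 × 360 = 360
  C–H: 6 × 425 = 2550
  C=C: 1 × 637 = 637
  H–Br: 1 × 358 = 358
  Σ(broken) = 3905 kJ
Bonds formed (products):
  C–Br: 1 × 265 = 265
  C–C: 2 × 360 = 720
  C–H: 7 × 425 = 2975
  Σ(formed) = 3960 kJ
ΔH = Σ(broken) − Σ(formed) = 3905 − 3960 = −55 kJ
For 2× the reaction as written: 2 × (−55) = −110 kJ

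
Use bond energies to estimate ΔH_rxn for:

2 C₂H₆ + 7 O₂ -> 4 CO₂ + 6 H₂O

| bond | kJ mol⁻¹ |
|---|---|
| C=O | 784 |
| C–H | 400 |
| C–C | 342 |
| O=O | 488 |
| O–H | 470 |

ΔH ≈ −3012 kJ

Bonds broken (reactants):
  C–C: 2 × 342 = 684
  C–H: 12 × 400 = 4800
  O=O: 7 × 488 = 3416
  Σ(broken) = 8900 kJ
Bonds formed (products):
  C=O: 8 × 784 = 6272
  O–H: 12 × 470 = 5640
  Σ(formed) = 11912 kJ
ΔH = Σ(broken) − Σ(formed) = 8900 − 11912 = −3012 kJ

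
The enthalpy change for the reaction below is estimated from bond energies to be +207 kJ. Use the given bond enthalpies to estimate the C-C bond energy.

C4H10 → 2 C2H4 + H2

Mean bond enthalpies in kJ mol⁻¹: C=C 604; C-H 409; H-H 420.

D(C-C) ≈ 339 kJ/mol

Let D be the C-C bond energy.
Σ(broken) = 3×D + 10×409 = 4090 + 3D
Σ(formed) = 8×409 + 2×604 + 1×420 = 4900
ΔH = Σ(broken) − Σ(formed) = (4090 + 3D) − (4900) = −810 + 3D
Setting this equal to +207 kJ gives 3D = 1017, so D = 339 kJ/mol.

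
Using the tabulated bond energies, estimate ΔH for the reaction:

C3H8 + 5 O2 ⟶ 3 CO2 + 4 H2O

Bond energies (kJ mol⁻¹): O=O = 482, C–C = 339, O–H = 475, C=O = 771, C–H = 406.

Bonds broken (reactants):
  C–C: 2 × 339 = 678
  C–H: 8 × 406 = 3248
  O=O: 5 × 482 = 2410
  Σ(broken) = 6336 kJ
Bonds formed (products):
  C=O: 6 × 771 = 4626
  O–H: 8 × 475 = 3800
  Σ(formed) = 8426 kJ
ΔH = Σ(broken) − Σ(formed) = 6336 − 8426 = −2090 kJ

ΔH ≈ −2090 kJ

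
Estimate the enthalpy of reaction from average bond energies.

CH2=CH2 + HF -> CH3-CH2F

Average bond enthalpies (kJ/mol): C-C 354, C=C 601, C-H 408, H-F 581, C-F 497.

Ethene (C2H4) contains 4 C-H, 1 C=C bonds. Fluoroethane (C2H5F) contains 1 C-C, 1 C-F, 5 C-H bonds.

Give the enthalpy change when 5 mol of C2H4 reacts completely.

ΔH = −385 kJ

Bonds broken (reactants):
  C-H: 4 × 408 = 1632
  C=C: 1 × 601 = 601
  H-F: 1 × 581 = 581
  Σ(broken) = 2814 kJ
Bonds formed (products):
  C-C: 1 × 354 = 354
  C-F: 1 × 497 = 497
  C-H: 5 × 408 = 2040
  Σ(formed) = 2891 kJ
ΔH = Σ(broken) − Σ(formed) = 2814 − 2891 = −77 kJ
For 5× the reaction as written: 5 × (−77) = −385 kJ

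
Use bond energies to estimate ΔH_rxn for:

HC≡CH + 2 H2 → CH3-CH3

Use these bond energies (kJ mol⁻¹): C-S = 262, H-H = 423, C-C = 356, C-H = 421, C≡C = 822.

ΔH ≈ −372 kJ

Bonds broken (reactants):
  C≡C: 1 × 822 = 822
  C-H: 2 × 421 = 842
  H-H: 2 × 423 = 846
  Σ(broken) = 2510 kJ
Bonds formed (products):
  C-C: 1 × 356 = 356
  C-H: 6 × 421 = 2526
  Σ(formed) = 2882 kJ
ΔH = Σ(broken) − Σ(formed) = 2510 − 2882 = −372 kJ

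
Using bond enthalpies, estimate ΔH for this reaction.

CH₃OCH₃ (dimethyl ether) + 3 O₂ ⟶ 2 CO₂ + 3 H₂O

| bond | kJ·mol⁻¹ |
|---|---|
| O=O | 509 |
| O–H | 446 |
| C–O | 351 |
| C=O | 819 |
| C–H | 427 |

ΔH ≈ −1161 kJ

Bonds broken (reactants):
  C–H: 6 × 427 = 2562
  C–O: 2 × 351 = 702
  O=O: 3 × 509 = 1527
  Σ(broken) = 4791 kJ
Bonds formed (products):
  C=O: 4 × 819 = 3276
  O–H: 6 × 446 = 2676
  Σ(formed) = 5952 kJ
ΔH = Σ(broken) − Σ(formed) = 4791 − 5952 = −1161 kJ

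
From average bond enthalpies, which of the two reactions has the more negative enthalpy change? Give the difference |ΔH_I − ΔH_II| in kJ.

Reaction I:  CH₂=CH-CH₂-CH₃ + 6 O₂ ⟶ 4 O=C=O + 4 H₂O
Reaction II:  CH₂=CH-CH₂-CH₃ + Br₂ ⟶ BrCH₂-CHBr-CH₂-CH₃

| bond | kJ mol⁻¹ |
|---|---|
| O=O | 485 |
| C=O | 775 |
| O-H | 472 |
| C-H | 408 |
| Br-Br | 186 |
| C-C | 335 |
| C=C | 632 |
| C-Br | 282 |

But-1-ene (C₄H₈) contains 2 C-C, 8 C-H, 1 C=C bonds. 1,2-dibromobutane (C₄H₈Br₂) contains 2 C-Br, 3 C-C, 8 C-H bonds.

Reaction I:
  Bonds broken (reactants):
    C-C: 2 × 335 = 670
    C-H: 8 × 408 = 3264
    C=C: 1 × 632 = 632
    O=O: 6 × 485 = 2910
    Σ(broken) = 7476 kJ
  Bonds formed (products):
    C=O: 8 × 775 = 6200
    O-H: 8 × 472 = 3776
    Σ(formed) = 9976 kJ
  ΔH_I = 7476 − 9976 = −2500 kJ
Reaction II:
  Bonds broken (reactants):
    Br-Br: 1 × 186 = 186
    C-C: 2 × 335 = 670
    C-H: 8 × 408 = 3264
    C=C: 1 × 632 = 632
    Σ(broken) = 4752 kJ
  Bonds formed (products):
    C-Br: 2 × 282 = 564
    C-C: 3 × 335 = 1005
    C-H: 8 × 408 = 3264
    Σ(formed) = 4833 kJ
  ΔH_II = 4752 − 4833 = −81 kJ
ΔH_I − ΔH_II = −2419 kJ, so reaction I has the more negative ΔH; |ΔH_I − ΔH_II| = 2419 kJ.

Reaction I, by 2419 kJ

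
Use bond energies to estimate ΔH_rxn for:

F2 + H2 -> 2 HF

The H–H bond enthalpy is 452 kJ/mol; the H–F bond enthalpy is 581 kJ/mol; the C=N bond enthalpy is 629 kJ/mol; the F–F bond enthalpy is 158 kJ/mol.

ΔH ≈ −552 kJ

Bonds broken (reactants):
  F–F: 1 × 158 = 158
  H–H: 1 × 452 = 452
  Σ(broken) = 610 kJ
Bonds formed (products):
  H–F: 2 × 581 = 1162
  Σ(formed) = 1162 kJ
ΔH = Σ(broken) − Σ(formed) = 610 − 1162 = −552 kJ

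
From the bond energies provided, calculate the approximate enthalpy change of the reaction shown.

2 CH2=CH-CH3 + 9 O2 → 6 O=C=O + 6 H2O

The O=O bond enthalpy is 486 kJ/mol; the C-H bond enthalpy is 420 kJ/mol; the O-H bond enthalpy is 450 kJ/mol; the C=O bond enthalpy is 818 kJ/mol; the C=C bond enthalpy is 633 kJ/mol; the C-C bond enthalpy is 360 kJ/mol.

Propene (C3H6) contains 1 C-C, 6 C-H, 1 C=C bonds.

Bonds broken (reactants):
  C-C: 2 × 360 = 720
  C-H: 12 × 420 = 5040
  C=C: 2 × 633 = 1266
  O=O: 9 × 486 = 4374
  Σ(broken) = 11400 kJ
Bonds formed (products):
  C=O: 12 × 818 = 9816
  O-H: 12 × 450 = 5400
  Σ(formed) = 15216 kJ
ΔH = Σ(broken) − Σ(formed) = 11400 − 15216 = −3816 kJ

ΔH ≈ −3816 kJ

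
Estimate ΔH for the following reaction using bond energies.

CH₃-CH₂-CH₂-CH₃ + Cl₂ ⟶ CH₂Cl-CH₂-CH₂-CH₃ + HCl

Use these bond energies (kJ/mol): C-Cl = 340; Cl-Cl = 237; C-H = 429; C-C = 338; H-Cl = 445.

Bonds broken (reactants):
  C-C: 3 × 338 = 1014
  C-H: 10 × 429 = 4290
  Cl-Cl: 1 × 237 = 237
  Σ(broken) = 5541 kJ
Bonds formed (products):
  C-C: 3 × 338 = 1014
  C-Cl: 1 × 340 = 340
  C-H: 9 × 429 = 3861
  H-Cl: 1 × 445 = 445
  Σ(formed) = 5660 kJ
ΔH = Σ(broken) − Σ(formed) = 5541 − 5660 = −119 kJ

ΔH ≈ −119 kJ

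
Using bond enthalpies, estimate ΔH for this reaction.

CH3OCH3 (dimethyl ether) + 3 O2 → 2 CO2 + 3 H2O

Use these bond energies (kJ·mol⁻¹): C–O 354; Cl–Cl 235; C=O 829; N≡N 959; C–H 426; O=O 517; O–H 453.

ΔH ≈ −1219 kJ

Bonds broken (reactants):
  C–H: 6 × 426 = 2556
  C–O: 2 × 354 = 708
  O=O: 3 × 517 = 1551
  Σ(broken) = 4815 kJ
Bonds formed (products):
  C=O: 4 × 829 = 3316
  O–H: 6 × 453 = 2718
  Σ(formed) = 6034 kJ
ΔH = Σ(broken) − Σ(formed) = 4815 − 6034 = −1219 kJ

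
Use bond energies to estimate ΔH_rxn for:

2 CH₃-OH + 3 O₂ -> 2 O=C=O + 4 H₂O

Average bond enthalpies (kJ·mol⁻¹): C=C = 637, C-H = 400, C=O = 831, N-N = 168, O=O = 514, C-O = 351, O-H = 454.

ΔH ≈ −1404 kJ

Bonds broken (reactants):
  C-H: 6 × 400 = 2400
  C-O: 2 × 351 = 702
  O-H: 2 × 454 = 908
  O=O: 3 × 514 = 1542
  Σ(broken) = 5552 kJ
Bonds formed (products):
  C=O: 4 × 831 = 3324
  O-H: 8 × 454 = 3632
  Σ(formed) = 6956 kJ
ΔH = Σ(broken) − Σ(formed) = 5552 − 6956 = −1404 kJ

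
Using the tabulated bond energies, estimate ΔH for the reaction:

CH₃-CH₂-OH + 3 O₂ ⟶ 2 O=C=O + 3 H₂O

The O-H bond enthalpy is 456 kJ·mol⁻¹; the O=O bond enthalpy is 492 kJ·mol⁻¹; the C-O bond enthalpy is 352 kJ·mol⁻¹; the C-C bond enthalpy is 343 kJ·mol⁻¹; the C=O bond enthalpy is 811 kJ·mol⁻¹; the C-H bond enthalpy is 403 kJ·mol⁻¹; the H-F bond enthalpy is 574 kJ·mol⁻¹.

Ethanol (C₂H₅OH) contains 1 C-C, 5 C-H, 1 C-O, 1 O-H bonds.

Bonds broken (reactants):
  C-C: 1 × 343 = 343
  C-H: 5 × 403 = 2015
  C-O: 1 × 352 = 352
  O-H: 1 × 456 = 456
  O=O: 3 × 492 = 1476
  Σ(broken) = 4642 kJ
Bonds formed (products):
  C=O: 4 × 811 = 3244
  O-H: 6 × 456 = 2736
  Σ(formed) = 5980 kJ
ΔH = Σ(broken) − Σ(formed) = 4642 − 5980 = −1338 kJ

ΔH ≈ −1338 kJ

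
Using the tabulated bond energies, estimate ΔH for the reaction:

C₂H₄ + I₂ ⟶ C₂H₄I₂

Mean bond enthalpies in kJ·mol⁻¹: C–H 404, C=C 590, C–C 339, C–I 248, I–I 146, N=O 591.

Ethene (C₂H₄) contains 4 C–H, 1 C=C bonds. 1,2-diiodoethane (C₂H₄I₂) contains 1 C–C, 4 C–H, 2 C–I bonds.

Bonds broken (reactants):
  C–H: 4 × 404 = 1616
  C=C: 1 × 590 = 590
  I–I: 1 × 146 = 146
  Σ(broken) = 2352 kJ
Bonds formed (products):
  C–C: 1 × 339 = 339
  C–H: 4 × 404 = 1616
  C–I: 2 × 248 = 496
  Σ(formed) = 2451 kJ
ΔH = Σ(broken) − Σ(formed) = 2352 − 2451 = −99 kJ

ΔH ≈ −99 kJ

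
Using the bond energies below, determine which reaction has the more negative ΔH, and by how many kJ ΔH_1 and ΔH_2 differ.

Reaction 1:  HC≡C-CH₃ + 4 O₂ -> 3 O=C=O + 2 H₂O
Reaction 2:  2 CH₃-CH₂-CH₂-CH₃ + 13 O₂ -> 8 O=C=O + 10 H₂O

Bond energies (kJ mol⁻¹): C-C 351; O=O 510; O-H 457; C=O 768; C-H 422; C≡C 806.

Reaction 2, by 2701 kJ

Reaction 1:
  Bonds broken (reactants):
    C≡C: 1 × 806 = 806
    C-C: 1 × 351 = 351
    C-H: 4 × 422 = 1688
    O=O: 4 × 510 = 2040
    Σ(broken) = 4885 kJ
  Bonds formed (products):
    C=O: 6 × 768 = 4608
    O-H: 4 × 457 = 1828
    Σ(formed) = 6436 kJ
  ΔH_1 = 4885 − 6436 = −1551 kJ
Reaction 2:
  Bonds broken (reactants):
    C-C: 6 × 351 = 2106
    C-H: 20 × 422 = 8440
    O=O: 13 × 510 = 6630
    Σ(broken) = 17176 kJ
  Bonds formed (products):
    C=O: 16 × 768 = 12288
    O-H: 20 × 457 = 9140
    Σ(formed) = 21428 kJ
  ΔH_2 = 17176 − 21428 = −4252 kJ
ΔH_1 − ΔH_2 = +2701 kJ, so reaction 2 has the more negative ΔH; |ΔH_1 − ΔH_2| = 2701 kJ.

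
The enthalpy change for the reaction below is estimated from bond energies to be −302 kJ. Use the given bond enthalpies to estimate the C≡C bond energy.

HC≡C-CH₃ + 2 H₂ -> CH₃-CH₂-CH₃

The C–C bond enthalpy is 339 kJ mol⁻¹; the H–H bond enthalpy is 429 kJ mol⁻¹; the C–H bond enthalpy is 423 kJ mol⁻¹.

Let D be the C≡C bond energy.
Σ(broken) = 1×D + 1×339 + 4×423 + 2×429 = 2889 + D
Σ(formed) = 2×339 + 8×423 = 4062
ΔH = Σ(broken) − Σ(formed) = (2889 + D) − (4062) = −1173 + D
Setting this equal to −302 kJ gives D = 871 kJ/mol.

D(C≡C) ≈ 871 kJ/mol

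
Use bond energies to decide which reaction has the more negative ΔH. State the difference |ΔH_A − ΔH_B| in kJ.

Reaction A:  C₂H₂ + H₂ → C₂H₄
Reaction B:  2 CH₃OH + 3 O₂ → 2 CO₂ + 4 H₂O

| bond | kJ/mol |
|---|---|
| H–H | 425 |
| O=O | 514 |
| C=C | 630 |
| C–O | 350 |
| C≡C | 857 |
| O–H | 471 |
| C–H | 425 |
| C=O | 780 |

Reaction A:
  Bonds broken (reactants):
    C≡C: 1 × 857 = 857
    C–H: 2 × 425 = 850
    H–H: 1 × 425 = 425
    Σ(broken) = 2132 kJ
  Bonds formed (products):
    C–H: 4 × 425 = 1700
    C=C: 1 × 630 = 630
    Σ(formed) = 2330 kJ
  ΔH_A = 2132 − 2330 = −198 kJ
Reaction B:
  Bonds broken (reactants):
    C–H: 6 × 425 = 2550
    C–O: 2 × 350 = 700
    O–H: 2 × 471 = 942
    O=O: 3 × 514 = 1542
    Σ(broken) = 5734 kJ
  Bonds formed (products):
    C=O: 4 × 780 = 3120
    O–H: 8 × 471 = 3768
    Σ(formed) = 6888 kJ
  ΔH_B = 5734 − 6888 = −1154 kJ
ΔH_A − ΔH_B = +956 kJ, so reaction B has the more negative ΔH; |ΔH_A − ΔH_B| = 956 kJ.

Reaction B, by 956 kJ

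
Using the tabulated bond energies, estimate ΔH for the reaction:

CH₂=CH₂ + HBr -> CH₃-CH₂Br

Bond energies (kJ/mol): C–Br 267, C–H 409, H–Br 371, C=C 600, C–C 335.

Bonds broken (reactants):
  C–H: 4 × 409 = 1636
  C=C: 1 × 600 = 600
  H–Br: 1 × 371 = 371
  Σ(broken) = 2607 kJ
Bonds formed (products):
  C–Br: 1 × 267 = 267
  C–C: 1 × 335 = 335
  C–H: 5 × 409 = 2045
  Σ(formed) = 2647 kJ
ΔH = Σ(broken) − Σ(formed) = 2607 − 2647 = −40 kJ

ΔH ≈ −40 kJ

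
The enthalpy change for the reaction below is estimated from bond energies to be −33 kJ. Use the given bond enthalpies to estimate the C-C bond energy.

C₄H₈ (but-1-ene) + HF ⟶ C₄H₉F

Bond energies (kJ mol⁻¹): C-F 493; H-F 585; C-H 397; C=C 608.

Let D be the C-C bond energy.
Σ(broken) = 2×D + 8×397 + 1×608 + 1×585 = 4369 + 2D
Σ(formed) = 3×D + 1×493 + 9×397 = 4066 + 3D
ΔH = Σ(broken) − Σ(formed) = (4369 + 2D) − (4066 + 3D) = +303 − D
Setting this equal to −33 kJ gives D = 336 kJ/mol.

D(C-C) ≈ 336 kJ/mol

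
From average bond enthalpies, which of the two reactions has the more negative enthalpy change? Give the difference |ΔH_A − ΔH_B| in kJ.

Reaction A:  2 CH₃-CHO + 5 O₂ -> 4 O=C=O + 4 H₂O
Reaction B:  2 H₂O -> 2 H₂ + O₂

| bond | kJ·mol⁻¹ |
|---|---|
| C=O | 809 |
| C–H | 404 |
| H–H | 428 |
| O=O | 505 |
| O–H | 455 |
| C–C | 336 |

Reaction A, by 2524 kJ

Reaction A:
  Bonds broken (reactants):
    C–C: 2 × 336 = 672
    C–H: 8 × 404 = 3232
    C=O: 2 × 809 = 1618
    O=O: 5 × 505 = 2525
    Σ(broken) = 8047 kJ
  Bonds formed (products):
    C=O: 8 × 809 = 6472
    O–H: 8 × 455 = 3640
    Σ(formed) = 10112 kJ
  ΔH_A = 8047 − 10112 = −2065 kJ
Reaction B:
  Bonds broken (reactants):
    O–H: 4 × 455 = 1820
    Σ(broken) = 1820 kJ
  Bonds formed (products):
    H–H: 2 × 428 = 856
    O=O: 1 × 505 = 505
    Σ(formed) = 1361 kJ
  ΔH_B = 1820 − 1361 = +459 kJ
ΔH_A − ΔH_B = −2524 kJ, so reaction A has the more negative ΔH; |ΔH_A − ΔH_B| = 2524 kJ.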